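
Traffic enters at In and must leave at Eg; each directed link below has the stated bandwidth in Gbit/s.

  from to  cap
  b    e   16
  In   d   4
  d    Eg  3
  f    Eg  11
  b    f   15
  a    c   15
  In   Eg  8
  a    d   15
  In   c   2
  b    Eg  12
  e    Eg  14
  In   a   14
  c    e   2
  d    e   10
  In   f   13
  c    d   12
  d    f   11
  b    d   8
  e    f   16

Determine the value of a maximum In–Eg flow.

Augment In→Eg: bottleneck 8, flow now 8.
Augment In→d→Eg: bottleneck 3, flow now 11.
Augment In→f→Eg: bottleneck 11, flow now 22.
Augment In→c→e→Eg: bottleneck 2, flow now 24.
Augment In→d→e→Eg: bottleneck 1, flow now 25.
Augment In→a→d→e→Eg: bottleneck 9, flow now 34.
No augmenting path remains; maximum flow = 34.
In the residual graph, reachable from In: {In, a, c, d, f}.
Min-cut edges: In→Eg (8), c→e (2), d→e (10), d→Eg (3), f→Eg (11); capacity 8 + 2 + 10 + 3 + 11 = 34.
This cut is saturated, so no flow can exceed 34.

34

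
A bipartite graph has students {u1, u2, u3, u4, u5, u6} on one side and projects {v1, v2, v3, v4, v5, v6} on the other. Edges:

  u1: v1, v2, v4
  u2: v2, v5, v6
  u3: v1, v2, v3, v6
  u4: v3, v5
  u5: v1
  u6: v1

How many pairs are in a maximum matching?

Unit-capacity flow: source→left, listed edges, right→sink; max matching = max flow.
Augmenting path u1→v1 (+1); matched 1.
Augmenting path u2→v2 (+1); matched 2.
Augmenting path u3→v3 (+1); matched 3.
Augmenting path u4→v5 (+1); matched 4.
Augmenting path u5→v1→u1→v4 (+1); matched 5.
No augmenting path remains; maximum matching = 5.
König certificate: {u1, u2, u3, u4, v1} is a vertex cover of size 5 (every listed pair touches it), so no matching can be larger.

5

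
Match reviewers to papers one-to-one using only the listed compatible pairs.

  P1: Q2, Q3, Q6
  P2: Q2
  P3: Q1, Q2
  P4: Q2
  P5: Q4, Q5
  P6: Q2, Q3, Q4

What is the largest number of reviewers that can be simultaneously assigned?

Unit-capacity flow: source→left, listed edges, right→sink; max matching = max flow.
Augmenting path P1→Q2 (+1); matched 1.
Augmenting path P3→Q1 (+1); matched 2.
Augmenting path P5→Q4 (+1); matched 3.
Augmenting path P6→Q3 (+1); matched 4.
Augmenting path P2→Q2→P1→Q6 (+1); matched 5.
No augmenting path remains; maximum matching = 5.
König certificate: {P1, P3, P5, P6, Q2} is a vertex cover of size 5 (every listed pair touches it), so no matching can be larger.

5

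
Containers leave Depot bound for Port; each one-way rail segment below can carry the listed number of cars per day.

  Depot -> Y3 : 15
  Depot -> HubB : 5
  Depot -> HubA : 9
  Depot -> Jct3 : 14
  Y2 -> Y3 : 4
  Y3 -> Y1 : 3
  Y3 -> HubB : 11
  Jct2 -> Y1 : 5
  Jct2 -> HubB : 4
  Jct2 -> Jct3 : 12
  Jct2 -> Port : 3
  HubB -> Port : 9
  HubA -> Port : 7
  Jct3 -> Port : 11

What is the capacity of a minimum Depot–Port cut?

Augment Depot→HubB→Port: bottleneck 5, flow now 5.
Augment Depot→HubA→Port: bottleneck 7, flow now 12.
Augment Depot→Jct3→Port: bottleneck 11, flow now 23.
Augment Depot→Y3→HubB→Port: bottleneck 4, flow now 27.
No augmenting path remains; maximum flow = 27.
By max-flow min-cut, the minimum cut capacity equals the max flow.
In the residual graph, reachable from Depot: {Depot, Y3, Y1, HubB, HubA, Jct3}.
Min-cut edges: HubB→Port (9), HubA→Port (7), Jct3→Port (11); capacity 9 + 7 + 11 = 27.

27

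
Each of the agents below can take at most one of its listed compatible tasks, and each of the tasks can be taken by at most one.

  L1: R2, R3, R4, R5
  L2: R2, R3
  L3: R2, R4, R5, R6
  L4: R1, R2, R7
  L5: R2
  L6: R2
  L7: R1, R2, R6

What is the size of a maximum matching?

Unit-capacity flow: source→left, listed edges, right→sink; max matching = max flow.
Augmenting path L1→R2 (+1); matched 1.
Augmenting path L2→R3 (+1); matched 2.
Augmenting path L3→R4 (+1); matched 3.
Augmenting path L4→R1 (+1); matched 4.
Augmenting path L7→R6 (+1); matched 5.
Augmenting path L5→R2→L1→R5 (+1); matched 6.
No augmenting path remains; maximum matching = 6.
König certificate: {L1, L2, L3, L4, L7, R2} is a vertex cover of size 6 (every listed pair touches it), so no matching can be larger.

6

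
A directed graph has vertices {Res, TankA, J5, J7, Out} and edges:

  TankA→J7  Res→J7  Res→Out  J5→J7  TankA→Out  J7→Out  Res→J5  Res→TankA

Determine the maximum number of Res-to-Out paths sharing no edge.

Assign every edge capacity 1; by Menger, the answer equals the max flow.
Path Res→Out (+1); total 1.
Path Res→TankA→Out (+1); total 2.
Path Res→J7→Out (+1); total 3.
No residual Res→Out path; max flow = 3.
Certifying cut of size 3: {J7→Out, Res→Out, Res→TankA}.

3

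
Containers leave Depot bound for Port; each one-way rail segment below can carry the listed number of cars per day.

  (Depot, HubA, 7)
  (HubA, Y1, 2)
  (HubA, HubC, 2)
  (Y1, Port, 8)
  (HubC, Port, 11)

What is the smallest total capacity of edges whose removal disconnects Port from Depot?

4

Augment Depot→HubA→Y1→Port: bottleneck 2, flow now 2.
Augment Depot→HubA→HubC→Port: bottleneck 2, flow now 4.
No augmenting path remains; maximum flow = 4.
By max-flow min-cut, the minimum cut capacity equals the max flow.
In the residual graph, reachable from Depot: {Depot, HubA}.
Min-cut edges: HubA→Y1 (2), HubA→HubC (2); capacity 2 + 2 = 4.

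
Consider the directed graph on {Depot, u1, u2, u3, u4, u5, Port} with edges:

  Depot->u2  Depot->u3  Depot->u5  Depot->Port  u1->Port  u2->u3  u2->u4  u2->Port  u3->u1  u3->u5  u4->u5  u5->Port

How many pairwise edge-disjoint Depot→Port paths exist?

4

Assign every edge capacity 1; by Menger, the answer equals the max flow.
Path Depot→Port (+1); total 1.
Path Depot→u2→Port (+1); total 2.
Path Depot→u5→Port (+1); total 3.
Path Depot→u3→u1→Port (+1); total 4.
No residual Depot→Port path; max flow = 4.
Certifying cut of size 4: {Depot→Port, Depot→u2, Depot→u3, Depot→u5}.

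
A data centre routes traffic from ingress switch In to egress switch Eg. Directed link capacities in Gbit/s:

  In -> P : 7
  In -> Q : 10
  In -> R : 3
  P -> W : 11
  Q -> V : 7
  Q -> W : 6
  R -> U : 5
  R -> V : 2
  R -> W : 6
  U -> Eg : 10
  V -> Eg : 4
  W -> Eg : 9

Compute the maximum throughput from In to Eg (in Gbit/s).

16

Augment In→P→W→Eg: bottleneck 7, flow now 7.
Augment In→Q→V→Eg: bottleneck 4, flow now 11.
Augment In→Q→W→Eg: bottleneck 2, flow now 13.
Augment In→R→U→Eg: bottleneck 3, flow now 16.
No augmenting path remains; maximum flow = 16.
In the residual graph, reachable from In: {In, P, Q, V, W}.
Min-cut edges: In→R (3), V→Eg (4), W→Eg (9); capacity 3 + 4 + 9 = 16.
This cut is saturated, so no flow can exceed 16.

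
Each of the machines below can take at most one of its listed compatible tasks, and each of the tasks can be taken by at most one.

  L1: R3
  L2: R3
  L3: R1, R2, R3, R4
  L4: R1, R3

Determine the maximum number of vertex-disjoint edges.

Unit-capacity flow: source→left, listed edges, right→sink; max matching = max flow.
Augmenting path L1→R3 (+1); matched 1.
Augmenting path L3→R1 (+1); matched 2.
Augmenting path L4→R1→L3→R2 (+1); matched 3.
No augmenting path remains; maximum matching = 3.
König certificate: {L3, L4, R3} is a vertex cover of size 3 (every listed pair touches it), so no matching can be larger.

3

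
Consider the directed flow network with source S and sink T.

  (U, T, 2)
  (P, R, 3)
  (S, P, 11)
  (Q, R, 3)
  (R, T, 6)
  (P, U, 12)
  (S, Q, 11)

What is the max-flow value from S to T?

Augment S→P→R→T: bottleneck 3, flow now 3.
Augment S→P→U→T: bottleneck 2, flow now 5.
Augment S→Q→R→T: bottleneck 3, flow now 8.
No augmenting path remains; maximum flow = 8.
In the residual graph, reachable from S: {S, P, Q, U}.
Min-cut edges: P→R (3), Q→R (3), U→T (2); capacity 3 + 3 + 2 = 8.
This cut is saturated, so no flow can exceed 8.

8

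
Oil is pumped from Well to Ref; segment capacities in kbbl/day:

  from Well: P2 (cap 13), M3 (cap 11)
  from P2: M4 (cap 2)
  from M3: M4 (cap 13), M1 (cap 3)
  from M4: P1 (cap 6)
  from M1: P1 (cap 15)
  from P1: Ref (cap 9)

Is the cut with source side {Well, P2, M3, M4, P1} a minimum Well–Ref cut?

Given cut capacity: 3 + 9 = 12.
Augment Well→P2→M4→P1→Ref: bottleneck 2, flow now 2.
Augment Well→M3→M4→P1→Ref: bottleneck 4, flow now 6.
Augment Well→M3→M1→P1→Ref: bottleneck 3, flow now 9.
No augmenting path remains; maximum flow = 9.
In the residual graph, reachable from Well: {Well, P2, M3, M4}.
Min-cut edges: M3→M1 (3), M4→P1 (6); capacity 3 + 6 = 9.
Cut capacity 12 exceeds the max flow 9, so it is not minimum.

No — its capacity is 12, but the minimum cut has capacity 9.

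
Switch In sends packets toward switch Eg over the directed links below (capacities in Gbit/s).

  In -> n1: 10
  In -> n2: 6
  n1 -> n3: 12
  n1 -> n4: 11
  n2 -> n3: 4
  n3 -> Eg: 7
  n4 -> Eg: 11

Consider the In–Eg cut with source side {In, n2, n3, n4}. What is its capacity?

Edges leaving {In, n2, n3, n4}: In→n1 (10), n3→Eg (7), n4→Eg (11).
Cut capacity = 10 + 7 + 11 = 28.

28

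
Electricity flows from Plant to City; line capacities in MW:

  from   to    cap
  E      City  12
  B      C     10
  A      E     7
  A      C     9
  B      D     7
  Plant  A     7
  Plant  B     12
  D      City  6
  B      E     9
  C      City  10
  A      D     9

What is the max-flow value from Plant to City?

Augment Plant→A→C→City: bottleneck 7, flow now 7.
Augment Plant→B→C→City: bottleneck 3, flow now 10.
Augment Plant→B→D→City: bottleneck 6, flow now 16.
Augment Plant→B→E→City: bottleneck 3, flow now 19.
No augmenting path remains; maximum flow = 19.
In the residual graph, reachable from Plant: {Plant}.
Min-cut edges: Plant→A (7), Plant→B (12); capacity 7 + 12 = 19.
This cut is saturated, so no flow can exceed 19.

19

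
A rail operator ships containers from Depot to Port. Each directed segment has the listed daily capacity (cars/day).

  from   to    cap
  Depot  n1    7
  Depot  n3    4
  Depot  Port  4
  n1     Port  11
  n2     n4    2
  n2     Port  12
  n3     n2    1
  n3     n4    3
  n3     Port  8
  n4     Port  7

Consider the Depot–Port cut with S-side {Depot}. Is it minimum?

Given cut capacity: 7 + 4 + 4 = 15.
Augment Depot→Port: bottleneck 4, flow now 4.
Augment Depot→n1→Port: bottleneck 7, flow now 11.
Augment Depot→n3→Port: bottleneck 4, flow now 15.
No augmenting path remains; maximum flow = 15.
Cut capacity 15 equals the max flow, so it is a minimum cut.

Yes — it is a minimum cut (capacity 15).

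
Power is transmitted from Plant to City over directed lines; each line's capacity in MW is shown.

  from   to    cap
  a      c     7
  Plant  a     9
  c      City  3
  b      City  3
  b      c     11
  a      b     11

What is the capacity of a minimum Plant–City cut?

6

Augment Plant→a→b→City: bottleneck 3, flow now 3.
Augment Plant→a→c→City: bottleneck 3, flow now 6.
No augmenting path remains; maximum flow = 6.
By max-flow min-cut, the minimum cut capacity equals the max flow.
In the residual graph, reachable from Plant: {Plant, a, b, c}.
Min-cut edges: b→City (3), c→City (3); capacity 3 + 3 = 6.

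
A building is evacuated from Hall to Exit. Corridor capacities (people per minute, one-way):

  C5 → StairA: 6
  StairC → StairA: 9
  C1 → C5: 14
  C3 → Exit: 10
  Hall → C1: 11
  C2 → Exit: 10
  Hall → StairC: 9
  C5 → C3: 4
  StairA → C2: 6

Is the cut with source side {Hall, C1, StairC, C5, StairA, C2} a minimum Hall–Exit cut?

Given cut capacity: 4 + 10 = 14.
Augment Hall→C1→C5→C3→Exit: bottleneck 4, flow now 4.
Augment Hall→StairC→StairA→C2→Exit: bottleneck 6, flow now 10.
No augmenting path remains; maximum flow = 10.
In the residual graph, reachable from Hall: {Hall, C1, StairC, C5, StairA}.
Min-cut edges: C5→C3 (4), StairA→C2 (6); capacity 4 + 6 = 10.
Cut capacity 14 exceeds the max flow 10, so it is not minimum.

No — its capacity is 14, but the minimum cut has capacity 10.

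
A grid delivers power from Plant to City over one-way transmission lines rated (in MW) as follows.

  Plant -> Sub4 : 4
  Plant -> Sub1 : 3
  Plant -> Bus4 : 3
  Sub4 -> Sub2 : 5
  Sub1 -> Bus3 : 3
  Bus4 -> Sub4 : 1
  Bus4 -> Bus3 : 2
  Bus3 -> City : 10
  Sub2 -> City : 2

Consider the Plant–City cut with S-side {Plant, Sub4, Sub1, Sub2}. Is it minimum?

No — its capacity is 8, but the minimum cut has capacity 7.

Given cut capacity: 3 + 3 + 2 = 8.
Augment Plant→Sub4→Sub2→City: bottleneck 2, flow now 2.
Augment Plant→Sub1→Bus3→City: bottleneck 3, flow now 5.
Augment Plant→Bus4→Bus3→City: bottleneck 2, flow now 7.
No augmenting path remains; maximum flow = 7.
In the residual graph, reachable from Plant: {Plant, Sub4, Bus4, Sub2}.
Min-cut edges: Plant→Sub1 (3), Bus4→Bus3 (2), Sub2→City (2); capacity 3 + 2 + 2 = 7.
Cut capacity 8 exceeds the max flow 7, so it is not minimum.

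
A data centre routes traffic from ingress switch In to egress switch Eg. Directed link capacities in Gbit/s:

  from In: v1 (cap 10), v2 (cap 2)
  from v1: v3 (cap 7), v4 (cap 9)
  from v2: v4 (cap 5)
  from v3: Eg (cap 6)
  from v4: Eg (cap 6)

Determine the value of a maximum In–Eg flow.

12

Augment In→v1→v3→Eg: bottleneck 6, flow now 6.
Augment In→v1→v4→Eg: bottleneck 4, flow now 10.
Augment In→v2→v4→Eg: bottleneck 2, flow now 12.
No augmenting path remains; maximum flow = 12.
In the residual graph, reachable from In: {In}.
Min-cut edges: In→v1 (10), In→v2 (2); capacity 10 + 2 = 12.
This cut is saturated, so no flow can exceed 12.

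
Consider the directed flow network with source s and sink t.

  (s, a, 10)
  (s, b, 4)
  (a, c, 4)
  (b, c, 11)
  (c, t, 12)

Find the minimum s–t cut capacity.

8

Augment s→a→c→t: bottleneck 4, flow now 4.
Augment s→b→c→t: bottleneck 4, flow now 8.
No augmenting path remains; maximum flow = 8.
By max-flow min-cut, the minimum cut capacity equals the max flow.
In the residual graph, reachable from s: {s, a}.
Min-cut edges: s→b (4), a→c (4); capacity 4 + 4 = 8.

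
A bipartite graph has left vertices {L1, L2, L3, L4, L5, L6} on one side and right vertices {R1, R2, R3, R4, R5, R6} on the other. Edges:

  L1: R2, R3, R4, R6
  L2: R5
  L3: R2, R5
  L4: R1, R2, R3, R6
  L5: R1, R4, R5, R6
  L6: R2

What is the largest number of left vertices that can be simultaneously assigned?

Unit-capacity flow: source→left, listed edges, right→sink; max matching = max flow.
Augmenting path L1→R2 (+1); matched 1.
Augmenting path L2→R5 (+1); matched 2.
Augmenting path L4→R1 (+1); matched 3.
Augmenting path L5→R4 (+1); matched 4.
Augmenting path L3→R2→L1→R3 (+1); matched 5.
No augmenting path remains; maximum matching = 5.
König certificate: {L1, L4, L5, R2, R5} is a vertex cover of size 5 (every listed pair touches it), so no matching can be larger.

5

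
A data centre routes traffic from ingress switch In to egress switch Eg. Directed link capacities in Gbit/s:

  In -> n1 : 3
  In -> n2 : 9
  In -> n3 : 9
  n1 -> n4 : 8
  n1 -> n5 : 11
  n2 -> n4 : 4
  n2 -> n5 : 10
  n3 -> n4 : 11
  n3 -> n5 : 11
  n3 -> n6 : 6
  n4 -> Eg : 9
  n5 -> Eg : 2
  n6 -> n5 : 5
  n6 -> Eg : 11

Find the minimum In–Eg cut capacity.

17

Augment In→n1→n4→Eg: bottleneck 3, flow now 3.
Augment In→n2→n4→Eg: bottleneck 4, flow now 7.
Augment In→n2→n5→Eg: bottleneck 2, flow now 9.
Augment In→n3→n4→Eg: bottleneck 2, flow now 11.
Augment In→n3→n6→Eg: bottleneck 6, flow now 17.
No augmenting path remains; maximum flow = 17.
By max-flow min-cut, the minimum cut capacity equals the max flow.
In the residual graph, reachable from In: {In, n1, n2, n3, n4, n5}.
Min-cut edges: n3→n6 (6), n4→Eg (9), n5→Eg (2); capacity 6 + 9 + 2 = 17.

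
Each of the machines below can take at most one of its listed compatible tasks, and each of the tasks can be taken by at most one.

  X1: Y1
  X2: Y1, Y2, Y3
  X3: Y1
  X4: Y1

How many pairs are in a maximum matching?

Unit-capacity flow: source→left, listed edges, right→sink; max matching = max flow.
Augmenting path X1→Y1 (+1); matched 1.
Augmenting path X2→Y2 (+1); matched 2.
No augmenting path remains; maximum matching = 2.
König certificate: {X2, Y1} is a vertex cover of size 2 (every listed pair touches it), so no matching can be larger.

2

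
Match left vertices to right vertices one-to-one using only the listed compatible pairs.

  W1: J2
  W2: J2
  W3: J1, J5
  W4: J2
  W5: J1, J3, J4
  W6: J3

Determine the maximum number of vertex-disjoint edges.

4

Unit-capacity flow: source→left, listed edges, right→sink; max matching = max flow.
Augmenting path W1→J2 (+1); matched 1.
Augmenting path W3→J1 (+1); matched 2.
Augmenting path W5→J3 (+1); matched 3.
Augmenting path W6→J3→W5→J4 (+1); matched 4.
No augmenting path remains; maximum matching = 4.
König certificate: {W3, W5, W6, J2} is a vertex cover of size 4 (every listed pair touches it), so no matching can be larger.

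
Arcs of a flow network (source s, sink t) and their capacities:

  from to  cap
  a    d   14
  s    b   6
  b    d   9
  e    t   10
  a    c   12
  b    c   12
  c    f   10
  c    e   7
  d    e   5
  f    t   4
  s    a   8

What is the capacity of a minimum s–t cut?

Augment s→a→c→e→t: bottleneck 7, flow now 7.
Augment s→a→c→f→t: bottleneck 1, flow now 8.
Augment s→b→c→f→t: bottleneck 3, flow now 11.
Augment s→b→d→e→t: bottleneck 3, flow now 14.
No augmenting path remains; maximum flow = 14.
By max-flow min-cut, the minimum cut capacity equals the max flow.
In the residual graph, reachable from s: {s}.
Min-cut edges: s→a (8), s→b (6); capacity 8 + 6 = 14.

14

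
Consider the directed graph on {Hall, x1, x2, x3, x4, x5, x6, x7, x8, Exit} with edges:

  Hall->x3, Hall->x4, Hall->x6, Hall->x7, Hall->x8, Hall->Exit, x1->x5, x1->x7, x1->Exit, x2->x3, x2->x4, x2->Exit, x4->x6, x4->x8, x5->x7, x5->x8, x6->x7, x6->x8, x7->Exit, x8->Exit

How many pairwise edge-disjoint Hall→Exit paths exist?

3

Assign every edge capacity 1; by Menger, the answer equals the max flow.
Path Hall→Exit (+1); total 1.
Path Hall→x7→Exit (+1); total 2.
Path Hall→x8→Exit (+1); total 3.
No residual Hall→Exit path; max flow = 3.
Certifying cut of size 3: {Hall→Exit, x7→Exit, x8→Exit}.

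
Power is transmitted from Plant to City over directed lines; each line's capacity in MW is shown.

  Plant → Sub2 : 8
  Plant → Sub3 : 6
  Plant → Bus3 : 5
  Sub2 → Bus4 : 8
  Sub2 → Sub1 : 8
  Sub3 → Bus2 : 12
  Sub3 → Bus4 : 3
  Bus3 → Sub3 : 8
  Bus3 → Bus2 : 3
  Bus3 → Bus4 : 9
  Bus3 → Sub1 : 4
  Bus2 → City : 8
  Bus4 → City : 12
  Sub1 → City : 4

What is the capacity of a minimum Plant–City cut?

19

Augment Plant→Sub2→Bus4→City: bottleneck 8, flow now 8.
Augment Plant→Sub3→Bus2→City: bottleneck 6, flow now 14.
Augment Plant→Bus3→Bus2→City: bottleneck 2, flow now 16.
Augment Plant→Bus3→Bus4→City: bottleneck 3, flow now 19.
No augmenting path remains; maximum flow = 19.
By max-flow min-cut, the minimum cut capacity equals the max flow.
In the residual graph, reachable from Plant: {Plant}.
Min-cut edges: Plant→Sub2 (8), Plant→Sub3 (6), Plant→Bus3 (5); capacity 8 + 6 + 5 = 19.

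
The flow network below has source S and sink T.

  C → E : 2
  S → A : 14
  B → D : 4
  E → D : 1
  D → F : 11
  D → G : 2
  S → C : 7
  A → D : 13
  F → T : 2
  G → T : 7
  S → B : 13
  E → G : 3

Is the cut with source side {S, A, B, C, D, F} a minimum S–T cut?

Given cut capacity: 2 + 2 + 2 = 6.
Augment S→A→D→F→T: bottleneck 2, flow now 2.
Augment S→A→D→G→T: bottleneck 2, flow now 4.
Augment S→C→E→G→T: bottleneck 2, flow now 6.
No augmenting path remains; maximum flow = 6.
Cut capacity 6 equals the max flow, so it is a minimum cut.

Yes — it is a minimum cut (capacity 6).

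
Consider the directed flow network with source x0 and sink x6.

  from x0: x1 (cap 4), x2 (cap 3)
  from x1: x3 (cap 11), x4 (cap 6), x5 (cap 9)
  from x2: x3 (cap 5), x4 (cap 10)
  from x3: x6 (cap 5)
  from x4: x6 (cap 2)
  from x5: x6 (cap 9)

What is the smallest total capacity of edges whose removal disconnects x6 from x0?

Augment x0→x1→x3→x6: bottleneck 4, flow now 4.
Augment x0→x2→x3→x6: bottleneck 1, flow now 5.
Augment x0→x2→x4→x6: bottleneck 2, flow now 7.
No augmenting path remains; maximum flow = 7.
By max-flow min-cut, the minimum cut capacity equals the max flow.
In the residual graph, reachable from x0: {x0}.
Min-cut edges: x0→x1 (4), x0→x2 (3); capacity 4 + 3 = 7.

7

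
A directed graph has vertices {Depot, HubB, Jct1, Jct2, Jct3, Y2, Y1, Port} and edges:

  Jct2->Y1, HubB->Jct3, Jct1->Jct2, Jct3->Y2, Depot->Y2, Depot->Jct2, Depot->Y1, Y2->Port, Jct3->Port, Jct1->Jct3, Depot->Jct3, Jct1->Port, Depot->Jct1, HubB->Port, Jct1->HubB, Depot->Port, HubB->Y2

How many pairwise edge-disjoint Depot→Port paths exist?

4

Assign every edge capacity 1; by Menger, the answer equals the max flow.
Path Depot→Port (+1); total 1.
Path Depot→Jct1→Port (+1); total 2.
Path Depot→Jct3→Port (+1); total 3.
Path Depot→Y2→Port (+1); total 4.
No residual Depot→Port path; max flow = 4.
Certifying cut of size 4: {Depot→Jct1, Depot→Jct3, Depot→Port, Depot→Y2}.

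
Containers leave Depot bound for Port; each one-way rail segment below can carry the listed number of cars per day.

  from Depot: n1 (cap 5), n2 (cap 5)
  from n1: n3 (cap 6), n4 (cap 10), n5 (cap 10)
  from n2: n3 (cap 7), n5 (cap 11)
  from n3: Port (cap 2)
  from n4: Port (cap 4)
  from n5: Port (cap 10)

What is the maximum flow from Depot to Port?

Augment Depot→n1→n3→Port: bottleneck 2, flow now 2.
Augment Depot→n1→n4→Port: bottleneck 3, flow now 5.
Augment Depot→n2→n5→Port: bottleneck 5, flow now 10.
No augmenting path remains; maximum flow = 10.
In the residual graph, reachable from Depot: {Depot}.
Min-cut edges: Depot→n1 (5), Depot→n2 (5); capacity 5 + 5 = 10.
This cut is saturated, so no flow can exceed 10.

10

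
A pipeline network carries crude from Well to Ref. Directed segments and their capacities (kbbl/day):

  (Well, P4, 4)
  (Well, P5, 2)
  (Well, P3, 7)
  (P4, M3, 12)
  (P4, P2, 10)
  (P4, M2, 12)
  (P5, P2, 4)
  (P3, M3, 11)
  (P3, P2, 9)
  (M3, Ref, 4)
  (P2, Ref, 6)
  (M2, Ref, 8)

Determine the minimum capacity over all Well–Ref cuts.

Augment Well→P4→M3→Ref: bottleneck 4, flow now 4.
Augment Well→P5→P2→Ref: bottleneck 2, flow now 6.
Augment Well→P3→P2→Ref: bottleneck 4, flow now 10.
Augment Well→P3→M3→P4→M2→Ref: bottleneck 3, flow now 13. (uses reverse residual edge)
No augmenting path remains; maximum flow = 13.
By max-flow min-cut, the minimum cut capacity equals the max flow.
In the residual graph, reachable from Well: {Well}.
Min-cut edges: Well→P4 (4), Well→P5 (2), Well→P3 (7); capacity 4 + 2 + 7 = 13.

13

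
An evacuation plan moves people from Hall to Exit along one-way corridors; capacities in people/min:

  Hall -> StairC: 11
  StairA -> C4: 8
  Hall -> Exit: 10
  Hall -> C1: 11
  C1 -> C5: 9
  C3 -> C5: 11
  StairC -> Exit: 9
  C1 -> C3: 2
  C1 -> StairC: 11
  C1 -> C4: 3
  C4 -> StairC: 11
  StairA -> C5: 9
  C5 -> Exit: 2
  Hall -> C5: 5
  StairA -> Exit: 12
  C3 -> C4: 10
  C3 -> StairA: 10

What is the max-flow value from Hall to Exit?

Augment Hall→Exit: bottleneck 10, flow now 10.
Augment Hall→StairC→Exit: bottleneck 9, flow now 19.
Augment Hall→C5→Exit: bottleneck 2, flow now 21.
Augment Hall→C1→C3→StairA→Exit: bottleneck 2, flow now 23.
No augmenting path remains; maximum flow = 23.
In the residual graph, reachable from Hall: {Hall, C1, C4, StairC, C5}.
Min-cut edges: Hall→Exit (10), C1→C3 (2), StairC→Exit (9), C5→Exit (2); capacity 10 + 2 + 9 + 2 = 23.
This cut is saturated, so no flow can exceed 23.

23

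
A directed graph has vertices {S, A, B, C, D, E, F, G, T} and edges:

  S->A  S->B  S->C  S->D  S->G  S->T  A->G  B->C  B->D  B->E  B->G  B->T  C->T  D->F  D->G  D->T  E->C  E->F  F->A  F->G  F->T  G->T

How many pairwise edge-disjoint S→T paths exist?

Assign every edge capacity 1; by Menger, the answer equals the max flow.
Path S→T (+1); total 1.
Path S→B→T (+1); total 2.
Path S→C→T (+1); total 3.
Path S→D→T (+1); total 4.
Path S→G→T (+1); total 5.
No residual S→T path; max flow = 5.
Certifying cut of size 5: {G→T, S→B, S→C, S→D, S→T}.

5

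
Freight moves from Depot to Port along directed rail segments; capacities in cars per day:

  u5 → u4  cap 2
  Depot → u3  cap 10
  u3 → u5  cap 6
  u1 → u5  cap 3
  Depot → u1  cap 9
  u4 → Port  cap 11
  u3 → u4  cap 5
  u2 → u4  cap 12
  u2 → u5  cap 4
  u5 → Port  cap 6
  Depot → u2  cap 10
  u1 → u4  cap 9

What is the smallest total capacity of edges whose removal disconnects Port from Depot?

Augment Depot→u1→u4→Port: bottleneck 9, flow now 9.
Augment Depot→u2→u4→Port: bottleneck 2, flow now 11.
Augment Depot→u2→u5→Port: bottleneck 4, flow now 15.
Augment Depot→u3→u5→Port: bottleneck 2, flow now 17.
No augmenting path remains; maximum flow = 17.
By max-flow min-cut, the minimum cut capacity equals the max flow.
In the residual graph, reachable from Depot: {Depot, u1, u2, u3, u4, u5}.
Min-cut edges: u4→Port (11), u5→Port (6); capacity 11 + 6 = 17.

17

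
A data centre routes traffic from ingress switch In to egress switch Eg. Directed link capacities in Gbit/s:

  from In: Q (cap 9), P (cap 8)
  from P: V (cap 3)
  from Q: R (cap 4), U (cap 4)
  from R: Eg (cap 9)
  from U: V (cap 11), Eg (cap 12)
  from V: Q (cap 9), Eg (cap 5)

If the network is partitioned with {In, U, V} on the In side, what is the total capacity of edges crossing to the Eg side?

Edges leaving {In, U, V}: In→P (8), In→Q (9), U→Eg (12), V→Q (9), V→Eg (5).
Cut capacity = 8 + 9 + 12 + 9 + 5 = 43.

43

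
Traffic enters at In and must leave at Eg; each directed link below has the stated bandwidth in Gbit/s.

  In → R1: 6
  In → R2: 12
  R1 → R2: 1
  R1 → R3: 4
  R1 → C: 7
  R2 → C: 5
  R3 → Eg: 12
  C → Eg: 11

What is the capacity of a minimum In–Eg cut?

11

Augment In→R1→R3→Eg: bottleneck 4, flow now 4.
Augment In→R1→C→Eg: bottleneck 2, flow now 6.
Augment In→R2→C→Eg: bottleneck 5, flow now 11.
No augmenting path remains; maximum flow = 11.
By max-flow min-cut, the minimum cut capacity equals the max flow.
In the residual graph, reachable from In: {In, R2}.
Min-cut edges: In→R1 (6), R2→C (5); capacity 6 + 5 = 11.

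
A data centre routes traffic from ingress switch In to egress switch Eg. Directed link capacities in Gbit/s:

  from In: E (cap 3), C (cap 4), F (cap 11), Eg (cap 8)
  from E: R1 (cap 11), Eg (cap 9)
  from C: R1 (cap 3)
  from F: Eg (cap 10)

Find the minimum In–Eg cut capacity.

Augment In→Eg: bottleneck 8, flow now 8.
Augment In→E→Eg: bottleneck 3, flow now 11.
Augment In→F→Eg: bottleneck 10, flow now 21.
No augmenting path remains; maximum flow = 21.
By max-flow min-cut, the minimum cut capacity equals the max flow.
In the residual graph, reachable from In: {In, C, R1, F}.
Min-cut edges: In→E (3), In→Eg (8), F→Eg (10); capacity 3 + 8 + 10 = 21.

21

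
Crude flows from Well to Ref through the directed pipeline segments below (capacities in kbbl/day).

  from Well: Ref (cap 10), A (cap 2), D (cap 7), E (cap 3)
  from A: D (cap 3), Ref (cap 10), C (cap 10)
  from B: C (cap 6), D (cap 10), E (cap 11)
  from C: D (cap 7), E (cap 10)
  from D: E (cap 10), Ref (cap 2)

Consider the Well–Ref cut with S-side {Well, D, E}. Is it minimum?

Yes — it is a minimum cut (capacity 14).

Given cut capacity: 2 + 10 + 2 = 14.
Augment Well→Ref: bottleneck 10, flow now 10.
Augment Well→A→Ref: bottleneck 2, flow now 12.
Augment Well→D→Ref: bottleneck 2, flow now 14.
No augmenting path remains; maximum flow = 14.
Cut capacity 14 equals the max flow, so it is a minimum cut.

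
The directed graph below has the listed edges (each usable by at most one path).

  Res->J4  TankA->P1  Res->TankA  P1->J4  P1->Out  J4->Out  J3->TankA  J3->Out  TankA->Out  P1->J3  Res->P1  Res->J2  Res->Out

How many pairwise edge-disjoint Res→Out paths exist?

4

Assign every edge capacity 1; by Menger, the answer equals the max flow.
Path Res→Out (+1); total 1.
Path Res→TankA→Out (+1); total 2.
Path Res→P1→Out (+1); total 3.
Path Res→J4→Out (+1); total 4.
No residual Res→Out path; max flow = 4.
Certifying cut of size 4: {Res→J4, Res→Out, Res→P1, Res→TankA}.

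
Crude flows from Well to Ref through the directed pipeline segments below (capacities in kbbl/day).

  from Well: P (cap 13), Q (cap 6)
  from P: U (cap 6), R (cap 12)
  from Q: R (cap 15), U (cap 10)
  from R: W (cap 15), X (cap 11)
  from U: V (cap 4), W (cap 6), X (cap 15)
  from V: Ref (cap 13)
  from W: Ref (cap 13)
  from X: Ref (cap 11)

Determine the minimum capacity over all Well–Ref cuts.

19

Augment Well→P→R→W→Ref: bottleneck 12, flow now 12.
Augment Well→P→U→V→Ref: bottleneck 1, flow now 13.
Augment Well→Q→R→W→Ref: bottleneck 1, flow now 14.
Augment Well→Q→R→X→Ref: bottleneck 5, flow now 19.
No augmenting path remains; maximum flow = 19.
By max-flow min-cut, the minimum cut capacity equals the max flow.
In the residual graph, reachable from Well: {Well}.
Min-cut edges: Well→P (13), Well→Q (6); capacity 13 + 6 = 19.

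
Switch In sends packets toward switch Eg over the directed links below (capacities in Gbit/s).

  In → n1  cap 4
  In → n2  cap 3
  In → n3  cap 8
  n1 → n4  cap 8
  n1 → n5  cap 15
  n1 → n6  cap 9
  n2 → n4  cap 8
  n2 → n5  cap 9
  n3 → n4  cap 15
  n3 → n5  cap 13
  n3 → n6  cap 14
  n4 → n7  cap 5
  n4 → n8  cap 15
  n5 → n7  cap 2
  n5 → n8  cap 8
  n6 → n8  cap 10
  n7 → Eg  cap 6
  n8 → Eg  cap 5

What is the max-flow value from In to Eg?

Augment In→n1→n4→n7→Eg: bottleneck 4, flow now 4.
Augment In→n2→n4→n7→Eg: bottleneck 1, flow now 5.
Augment In→n2→n4→n8→Eg: bottleneck 2, flow now 7.
Augment In→n3→n4→n8→Eg: bottleneck 3, flow now 10.
Augment In→n3→n5→n7→Eg: bottleneck 1, flow now 11.
No augmenting path remains; maximum flow = 11.
In the residual graph, reachable from In: {In, n1, n2, n3, n4, n5, n6, n7, n8}.
Min-cut edges: n7→Eg (6), n8→Eg (5); capacity 6 + 5 = 11.
This cut is saturated, so no flow can exceed 11.

11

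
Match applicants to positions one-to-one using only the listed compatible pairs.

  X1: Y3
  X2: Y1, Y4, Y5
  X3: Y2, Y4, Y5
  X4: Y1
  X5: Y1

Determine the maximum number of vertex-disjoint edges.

4

Unit-capacity flow: source→left, listed edges, right→sink; max matching = max flow.
Augmenting path X1→Y3 (+1); matched 1.
Augmenting path X2→Y1 (+1); matched 2.
Augmenting path X3→Y2 (+1); matched 3.
Augmenting path X4→Y1→X2→Y4 (+1); matched 4.
No augmenting path remains; maximum matching = 4.
König certificate: {X1, X2, X3, Y1} is a vertex cover of size 4 (every listed pair touches it), so no matching can be larger.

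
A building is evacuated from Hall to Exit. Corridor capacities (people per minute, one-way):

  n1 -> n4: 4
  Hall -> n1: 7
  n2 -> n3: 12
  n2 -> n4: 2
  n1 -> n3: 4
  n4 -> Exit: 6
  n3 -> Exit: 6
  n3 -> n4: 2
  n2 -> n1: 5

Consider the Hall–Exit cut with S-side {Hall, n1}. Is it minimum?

No — its capacity is 8, but the minimum cut has capacity 7.

Given cut capacity: 4 + 4 = 8.
Augment Hall→n1→n3→Exit: bottleneck 4, flow now 4.
Augment Hall→n1→n4→Exit: bottleneck 3, flow now 7.
No augmenting path remains; maximum flow = 7.
In the residual graph, reachable from Hall: {Hall}.
Min-cut edges: Hall→n1 (7); capacity 7 = 7.
Cut capacity 8 exceeds the max flow 7, so it is not minimum.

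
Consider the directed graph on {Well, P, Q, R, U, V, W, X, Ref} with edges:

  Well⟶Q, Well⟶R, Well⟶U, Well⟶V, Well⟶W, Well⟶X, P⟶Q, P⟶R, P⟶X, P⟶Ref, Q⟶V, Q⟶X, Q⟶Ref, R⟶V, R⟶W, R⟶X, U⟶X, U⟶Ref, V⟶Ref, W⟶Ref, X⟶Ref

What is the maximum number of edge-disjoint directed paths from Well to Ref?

Assign every edge capacity 1; by Menger, the answer equals the max flow.
Path Well→Q→Ref (+1); total 1.
Path Well→U→Ref (+1); total 2.
Path Well→V→Ref (+1); total 3.
Path Well→W→Ref (+1); total 4.
Path Well→X→Ref (+1); total 5.
No residual Well→Ref path; max flow = 5.
Certifying cut of size 5: {V→Ref, W→Ref, Well→Q, Well→U, X→Ref}.

5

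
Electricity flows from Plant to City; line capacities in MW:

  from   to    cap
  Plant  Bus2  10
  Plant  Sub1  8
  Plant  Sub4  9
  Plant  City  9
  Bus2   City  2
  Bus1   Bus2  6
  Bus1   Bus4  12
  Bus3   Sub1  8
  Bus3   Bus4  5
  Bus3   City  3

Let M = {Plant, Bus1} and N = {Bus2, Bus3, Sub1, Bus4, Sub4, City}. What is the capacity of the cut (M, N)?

54

Edges leaving {Plant, Bus1}: Plant→Bus2 (10), Plant→Sub1 (8), Plant→Sub4 (9), Plant→City (9), Bus1→Bus2 (6), Bus1→Bus4 (12).
Cut capacity = 10 + 8 + 9 + 9 + 6 + 12 = 54.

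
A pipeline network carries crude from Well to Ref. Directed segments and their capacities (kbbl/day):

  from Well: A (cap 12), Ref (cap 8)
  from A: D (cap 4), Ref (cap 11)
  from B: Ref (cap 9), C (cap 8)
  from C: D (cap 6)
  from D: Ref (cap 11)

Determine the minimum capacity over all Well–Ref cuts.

Augment Well→Ref: bottleneck 8, flow now 8.
Augment Well→A→Ref: bottleneck 11, flow now 19.
Augment Well→A→D→Ref: bottleneck 1, flow now 20.
No augmenting path remains; maximum flow = 20.
By max-flow min-cut, the minimum cut capacity equals the max flow.
In the residual graph, reachable from Well: {Well}.
Min-cut edges: Well→A (12), Well→Ref (8); capacity 12 + 8 = 20.

20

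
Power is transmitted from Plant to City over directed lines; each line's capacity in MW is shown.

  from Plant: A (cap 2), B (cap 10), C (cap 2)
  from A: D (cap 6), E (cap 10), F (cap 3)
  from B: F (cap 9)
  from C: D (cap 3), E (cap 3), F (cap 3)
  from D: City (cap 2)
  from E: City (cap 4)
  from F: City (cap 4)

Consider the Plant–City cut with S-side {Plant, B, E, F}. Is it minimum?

No — its capacity is 12, but the minimum cut has capacity 8.

Given cut capacity: 2 + 2 + 4 + 4 = 12.
Augment Plant→A→D→City: bottleneck 2, flow now 2.
Augment Plant→B→F→City: bottleneck 4, flow now 6.
Augment Plant→C→E→City: bottleneck 2, flow now 8.
No augmenting path remains; maximum flow = 8.
In the residual graph, reachable from Plant: {Plant, B, F}.
Min-cut edges: Plant→A (2), Plant→C (2), F→City (4); capacity 2 + 2 + 4 = 8.
Cut capacity 12 exceeds the max flow 8, so it is not minimum.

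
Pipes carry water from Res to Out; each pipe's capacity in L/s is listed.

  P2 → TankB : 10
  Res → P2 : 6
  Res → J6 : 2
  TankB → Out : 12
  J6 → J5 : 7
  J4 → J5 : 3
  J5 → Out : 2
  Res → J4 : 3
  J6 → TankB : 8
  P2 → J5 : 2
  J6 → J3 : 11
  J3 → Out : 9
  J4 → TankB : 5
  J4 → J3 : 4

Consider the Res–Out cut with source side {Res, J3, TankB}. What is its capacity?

32

Edges leaving {Res, J3, TankB}: Res→J6 (2), Res→J4 (3), Res→P2 (6), J3→Out (9), TankB→Out (12).
Cut capacity = 2 + 3 + 6 + 9 + 12 = 32.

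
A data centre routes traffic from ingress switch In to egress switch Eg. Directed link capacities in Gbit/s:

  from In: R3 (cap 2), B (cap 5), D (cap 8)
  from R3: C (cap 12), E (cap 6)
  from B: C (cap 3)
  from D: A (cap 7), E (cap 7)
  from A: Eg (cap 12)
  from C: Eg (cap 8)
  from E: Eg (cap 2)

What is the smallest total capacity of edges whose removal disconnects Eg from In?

13

Augment In→R3→C→Eg: bottleneck 2, flow now 2.
Augment In→B→C→Eg: bottleneck 3, flow now 5.
Augment In→D→A→Eg: bottleneck 7, flow now 12.
Augment In→D→E→Eg: bottleneck 1, flow now 13.
No augmenting path remains; maximum flow = 13.
By max-flow min-cut, the minimum cut capacity equals the max flow.
In the residual graph, reachable from In: {In, B}.
Min-cut edges: In→R3 (2), In→D (8), B→C (3); capacity 2 + 8 + 3 = 13.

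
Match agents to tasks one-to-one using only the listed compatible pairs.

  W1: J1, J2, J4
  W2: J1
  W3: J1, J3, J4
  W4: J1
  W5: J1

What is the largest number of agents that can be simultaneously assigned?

Unit-capacity flow: source→left, listed edges, right→sink; max matching = max flow.
Augmenting path W1→J1 (+1); matched 1.
Augmenting path W3→J3 (+1); matched 2.
Augmenting path W2→J1→W1→J2 (+1); matched 3.
No augmenting path remains; maximum matching = 3.
König certificate: {W1, W3, J1} is a vertex cover of size 3 (every listed pair touches it), so no matching can be larger.

3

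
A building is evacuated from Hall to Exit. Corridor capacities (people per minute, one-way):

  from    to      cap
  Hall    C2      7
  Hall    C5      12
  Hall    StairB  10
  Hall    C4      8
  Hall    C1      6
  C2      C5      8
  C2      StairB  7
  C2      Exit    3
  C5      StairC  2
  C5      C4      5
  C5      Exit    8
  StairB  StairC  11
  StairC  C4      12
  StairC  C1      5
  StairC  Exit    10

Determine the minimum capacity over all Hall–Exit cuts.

21

Augment Hall→C2→Exit: bottleneck 3, flow now 3.
Augment Hall→C5→Exit: bottleneck 8, flow now 11.
Augment Hall→C5→StairC→Exit: bottleneck 2, flow now 13.
Augment Hall→StairB→StairC→Exit: bottleneck 8, flow now 21.
No augmenting path remains; maximum flow = 21.
By max-flow min-cut, the minimum cut capacity equals the max flow.
In the residual graph, reachable from Hall: {Hall, C2, C5, StairB, StairC, C4, C1}.
Min-cut edges: C2→Exit (3), C5→Exit (8), StairC→Exit (10); capacity 3 + 8 + 10 = 21.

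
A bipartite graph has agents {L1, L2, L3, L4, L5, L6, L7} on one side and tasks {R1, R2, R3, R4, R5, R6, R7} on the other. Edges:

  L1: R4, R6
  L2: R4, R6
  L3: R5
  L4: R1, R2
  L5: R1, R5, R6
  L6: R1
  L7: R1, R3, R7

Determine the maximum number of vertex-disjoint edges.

6

Unit-capacity flow: source→left, listed edges, right→sink; max matching = max flow.
Augmenting path L1→R4 (+1); matched 1.
Augmenting path L2→R6 (+1); matched 2.
Augmenting path L3→R5 (+1); matched 3.
Augmenting path L4→R1 (+1); matched 4.
Augmenting path L7→R3 (+1); matched 5.
Augmenting path L5→R1→L4→R2 (+1); matched 6.
No augmenting path remains; maximum matching = 6.
König certificate: {L4, L7, R1, R4, R5, R6} is a vertex cover of size 6 (every listed pair touches it), so no matching can be larger.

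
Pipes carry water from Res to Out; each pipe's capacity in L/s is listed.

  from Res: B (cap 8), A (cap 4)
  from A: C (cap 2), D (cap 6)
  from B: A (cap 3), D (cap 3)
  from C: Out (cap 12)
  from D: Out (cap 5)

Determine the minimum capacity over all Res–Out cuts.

7

Augment Res→A→C→Out: bottleneck 2, flow now 2.
Augment Res→A→D→Out: bottleneck 2, flow now 4.
Augment Res→B→D→Out: bottleneck 3, flow now 7.
No augmenting path remains; maximum flow = 7.
By max-flow min-cut, the minimum cut capacity equals the max flow.
In the residual graph, reachable from Res: {Res, A, B, D}.
Min-cut edges: A→C (2), D→Out (5); capacity 2 + 5 = 7.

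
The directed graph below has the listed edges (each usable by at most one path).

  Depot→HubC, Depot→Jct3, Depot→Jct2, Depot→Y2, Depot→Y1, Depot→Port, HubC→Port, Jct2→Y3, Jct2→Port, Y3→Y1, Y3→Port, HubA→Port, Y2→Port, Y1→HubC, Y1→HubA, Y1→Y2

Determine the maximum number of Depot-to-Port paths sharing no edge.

Assign every edge capacity 1; by Menger, the answer equals the max flow.
Path Depot→Port (+1); total 1.
Path Depot→HubC→Port (+1); total 2.
Path Depot→Jct2→Port (+1); total 3.
Path Depot→Y2→Port (+1); total 4.
Path Depot→Y1→HubA→Port (+1); total 5.
No residual Depot→Port path; max flow = 5.
Certifying cut of size 5: {Depot→HubC, Depot→Jct2, Depot→Port, Depot→Y1, Depot→Y2}.

5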